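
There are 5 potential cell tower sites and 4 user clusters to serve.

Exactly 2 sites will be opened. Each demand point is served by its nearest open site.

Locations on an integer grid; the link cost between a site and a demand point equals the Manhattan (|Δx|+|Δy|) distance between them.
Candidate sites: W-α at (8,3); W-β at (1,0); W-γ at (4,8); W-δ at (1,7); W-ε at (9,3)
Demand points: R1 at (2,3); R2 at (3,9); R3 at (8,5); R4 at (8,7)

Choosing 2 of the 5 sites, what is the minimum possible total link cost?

Open {W-α, W-γ}.
  R1→W-α 6, R2→W-γ 2, R3→W-α 2, R4→W-α 4  ⇒ total 14.
Compare {W-α, W-δ}: total 15.
Compare {W-γ, W-ε}: total 17.
No size-2 selection does better; minimum is 14.

14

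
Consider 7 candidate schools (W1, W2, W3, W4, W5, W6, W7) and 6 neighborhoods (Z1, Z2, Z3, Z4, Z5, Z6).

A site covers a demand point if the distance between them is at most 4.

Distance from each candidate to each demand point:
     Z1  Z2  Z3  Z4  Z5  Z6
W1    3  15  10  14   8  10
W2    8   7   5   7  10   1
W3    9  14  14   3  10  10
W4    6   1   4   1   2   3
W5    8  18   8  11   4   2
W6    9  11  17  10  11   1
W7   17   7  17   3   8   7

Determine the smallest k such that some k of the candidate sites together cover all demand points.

2

Coverage sets (demand points within 4 of each site):
  W1: {Z1}
  W2: {Z6}
  W3: {Z4}
  W4: {Z2, Z3, Z4, Z5, Z6}
  W5: {Z5, Z6}
  W6: {Z6}
  W7: {Z4}
No single site covers all 6 demand points.
But {W1, W4} covers everything, so the minimum is 2.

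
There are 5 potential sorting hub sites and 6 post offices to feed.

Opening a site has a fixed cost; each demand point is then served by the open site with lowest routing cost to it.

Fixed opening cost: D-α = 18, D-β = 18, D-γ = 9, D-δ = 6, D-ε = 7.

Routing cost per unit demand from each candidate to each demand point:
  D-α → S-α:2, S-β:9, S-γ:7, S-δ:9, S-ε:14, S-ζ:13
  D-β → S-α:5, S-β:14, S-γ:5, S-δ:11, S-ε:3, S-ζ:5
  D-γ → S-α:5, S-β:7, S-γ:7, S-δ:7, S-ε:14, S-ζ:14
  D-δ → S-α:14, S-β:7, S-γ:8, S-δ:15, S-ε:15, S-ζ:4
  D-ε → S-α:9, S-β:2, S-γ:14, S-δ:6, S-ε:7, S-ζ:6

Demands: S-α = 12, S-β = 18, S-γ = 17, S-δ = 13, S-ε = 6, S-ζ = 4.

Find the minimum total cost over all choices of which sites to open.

Open {D-α, D-β, D-ε}: assign each demand point to its cheapest open site.
  S-α→D-α 12×2=24, S-β→D-ε 18×2=36, S-γ→D-β 17×5=85, S-δ→D-ε 13×6=78, S-ε→D-β 6×3=18, S-ζ→D-β 4×5=20
  routing cost 261, fixed 43 → total 304.
Compare {D-α, D-β, D-δ, D-ε}: routing cost 257 + fixed 49 = 306.
Compare {D-α, D-β, D-γ, D-ε}: routing cost 261 + fixed 52 = 313.
Compare {D-α, D-β, D-γ, D-δ, D-ε}: routing cost 257 + fixed 58 = 315.
All other subsets cost ≥ 306. Minimum total cost: 304.

304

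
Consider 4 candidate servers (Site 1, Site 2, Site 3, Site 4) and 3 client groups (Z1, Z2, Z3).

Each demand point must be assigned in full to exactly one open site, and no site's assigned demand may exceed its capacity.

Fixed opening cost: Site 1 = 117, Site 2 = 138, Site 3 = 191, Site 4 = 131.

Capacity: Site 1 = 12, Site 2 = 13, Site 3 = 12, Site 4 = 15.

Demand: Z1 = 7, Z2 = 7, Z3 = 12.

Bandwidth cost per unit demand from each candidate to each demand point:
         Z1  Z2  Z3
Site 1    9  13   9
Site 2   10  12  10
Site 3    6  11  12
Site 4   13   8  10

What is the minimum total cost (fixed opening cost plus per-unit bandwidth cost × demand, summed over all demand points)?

503

Open {Site 1, Site 4}; cheapest assignment that respects the capacities:
  Site 1 (cap 12, load 12): Z3 — cost 12×9 = 108
  Site 4 (cap 15, load 14): Z1, Z2 — cost 7×13 + 7×8 = 147
  Shipping 255, fixed 248 → total 503.
  Any other capacity-feasible assignment to {Site 1, Site 4} ships for at least 255.
Compare {Site 2, Site 4}: its best feasible assignment gives total 536.
Compare {Site 3, Site 4}: its best feasible assignment gives total 613.
Every other set of open sites that can feasibly serve all demand totals ≥ 536 even under its best assignment. Minimum: 503.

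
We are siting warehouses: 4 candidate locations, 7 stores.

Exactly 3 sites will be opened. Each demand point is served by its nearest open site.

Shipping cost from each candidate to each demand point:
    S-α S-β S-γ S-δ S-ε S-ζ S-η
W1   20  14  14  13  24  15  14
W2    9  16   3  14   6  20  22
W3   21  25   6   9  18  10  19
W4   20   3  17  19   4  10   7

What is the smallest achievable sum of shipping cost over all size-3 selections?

45

Open {W2, W3, W4}.
  S-α→W2 9, S-β→W4 3, S-γ→W2 3, S-δ→W3 9, S-ε→W4 4, S-ζ→W3 10, S-η→W4 7  ⇒ total 45.
Compare {W1, W2, W4}: total 49.
Compare {W1, W3, W4}: total 59.
No size-3 selection does better; minimum is 45.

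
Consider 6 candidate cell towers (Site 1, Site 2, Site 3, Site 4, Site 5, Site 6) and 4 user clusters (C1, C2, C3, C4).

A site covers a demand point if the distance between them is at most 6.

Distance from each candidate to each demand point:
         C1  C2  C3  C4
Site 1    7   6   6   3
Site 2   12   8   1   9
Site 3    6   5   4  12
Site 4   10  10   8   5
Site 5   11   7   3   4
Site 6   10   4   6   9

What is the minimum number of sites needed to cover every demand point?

2

Coverage sets (demand points within 6 of each site):
  Site 1: {C2, C3, C4}
  Site 2: {C3}
  Site 3: {C1, C2, C3}
  Site 4: {C4}
  Site 5: {C3, C4}
  Site 6: {C2, C3}
No single site covers all 4 demand points.
But {Site 1, Site 3} covers everything, so the minimum is 2.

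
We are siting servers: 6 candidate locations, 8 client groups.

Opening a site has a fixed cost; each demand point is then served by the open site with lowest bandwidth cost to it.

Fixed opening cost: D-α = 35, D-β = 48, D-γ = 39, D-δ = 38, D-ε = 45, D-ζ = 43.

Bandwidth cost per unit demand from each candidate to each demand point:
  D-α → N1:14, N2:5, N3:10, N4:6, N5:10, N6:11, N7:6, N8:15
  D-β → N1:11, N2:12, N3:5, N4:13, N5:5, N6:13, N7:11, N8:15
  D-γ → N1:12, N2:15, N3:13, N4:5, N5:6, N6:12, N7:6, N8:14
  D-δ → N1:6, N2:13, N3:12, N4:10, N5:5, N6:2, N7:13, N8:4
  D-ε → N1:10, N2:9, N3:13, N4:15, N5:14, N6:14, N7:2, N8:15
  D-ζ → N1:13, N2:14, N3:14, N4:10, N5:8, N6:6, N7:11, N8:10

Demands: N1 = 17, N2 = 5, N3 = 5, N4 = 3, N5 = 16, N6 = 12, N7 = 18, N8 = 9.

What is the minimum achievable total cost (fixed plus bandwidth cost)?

489

Open {D-α, D-δ, D-ε}: assign each demand point to its cheapest open site.
  N1→D-δ 17×6=102, N2→D-α 5×5=25, N3→D-α 5×10=50, N4→D-α 3×6=18, N5→D-δ 16×5=80, N6→D-δ 12×2=24, N7→D-ε 18×2=36, N8→D-δ 9×4=36
  bandwidth cost 371, fixed 118 → total 489.
Compare {D-δ, D-ε}: bandwidth cost 413 + fixed 83 = 496.
Compare {D-β, D-δ, D-ε}: bandwidth cost 378 + fixed 131 = 509.
Compare {D-α, D-β, D-δ, D-ε}: bandwidth cost 346 + fixed 166 = 512.
All other subsets cost ≥ 496. Minimum total cost: 489.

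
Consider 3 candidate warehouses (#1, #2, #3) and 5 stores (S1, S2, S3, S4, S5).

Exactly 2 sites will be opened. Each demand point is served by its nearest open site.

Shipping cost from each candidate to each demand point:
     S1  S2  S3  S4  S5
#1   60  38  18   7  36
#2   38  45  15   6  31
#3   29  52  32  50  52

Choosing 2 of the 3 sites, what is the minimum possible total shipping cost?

Open {#2, #3}.
  S1→#3 29, S2→#2 45, S3→#2 15, S4→#2 6, S5→#2 31  ⇒ total 126.
Compare {#1, #2}: total 128.
Compare {#1, #3}: total 128.

126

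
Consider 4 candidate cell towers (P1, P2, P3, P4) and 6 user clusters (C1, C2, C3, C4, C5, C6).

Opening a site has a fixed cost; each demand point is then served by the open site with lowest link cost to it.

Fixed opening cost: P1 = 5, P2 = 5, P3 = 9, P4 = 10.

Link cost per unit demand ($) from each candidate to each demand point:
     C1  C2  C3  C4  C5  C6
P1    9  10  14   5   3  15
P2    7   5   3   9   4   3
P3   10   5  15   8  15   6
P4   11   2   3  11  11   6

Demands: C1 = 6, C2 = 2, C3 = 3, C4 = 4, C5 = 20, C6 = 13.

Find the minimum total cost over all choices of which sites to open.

Open {P1, P2}: assign each demand point to its cheapest open site.
  C1→P2 6×7=42, C2→P2 2×5=10, C3→P2 3×3=9, C4→P1 4×5=20, C5→P1 20×3=60, C6→P2 13×3=39
  link cost 180, fixed 10 → total 190.
Compare {P1, P2, P4}: link cost 174 + fixed 20 = 194.
Compare {P1, P2, P3}: link cost 180 + fixed 19 = 199.
Compare {P1, P2, P3, P4}: link cost 174 + fixed 29 = 203.
All other subsets cost ≥ 194. Minimum total cost: 190.

190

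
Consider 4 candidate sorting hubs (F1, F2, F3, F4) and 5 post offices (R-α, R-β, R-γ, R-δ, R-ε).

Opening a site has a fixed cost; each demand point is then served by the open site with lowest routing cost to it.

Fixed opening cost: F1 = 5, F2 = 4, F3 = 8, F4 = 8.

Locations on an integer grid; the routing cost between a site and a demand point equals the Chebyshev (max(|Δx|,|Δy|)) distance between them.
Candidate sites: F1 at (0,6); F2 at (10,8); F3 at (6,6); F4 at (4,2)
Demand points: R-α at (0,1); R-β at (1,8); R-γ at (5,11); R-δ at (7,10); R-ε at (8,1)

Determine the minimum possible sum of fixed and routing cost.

Open {F1, F2}: assign each demand point to its cheapest open site.
  R-α→F1 5, R-β→F1 2, R-γ→F1 5, R-δ→F2 3, R-ε→F2 7
  routing cost 22, fixed 9 → total 31.
Compare {F1}: routing cost 27 + fixed 5 = 32.
Compare {F3}: routing cost 25 + fixed 8 = 33.
Compare {F1, F3}: routing cost 21 + fixed 13 = 34.
All other subsets cost ≥ 32. Minimum total cost: 31.

31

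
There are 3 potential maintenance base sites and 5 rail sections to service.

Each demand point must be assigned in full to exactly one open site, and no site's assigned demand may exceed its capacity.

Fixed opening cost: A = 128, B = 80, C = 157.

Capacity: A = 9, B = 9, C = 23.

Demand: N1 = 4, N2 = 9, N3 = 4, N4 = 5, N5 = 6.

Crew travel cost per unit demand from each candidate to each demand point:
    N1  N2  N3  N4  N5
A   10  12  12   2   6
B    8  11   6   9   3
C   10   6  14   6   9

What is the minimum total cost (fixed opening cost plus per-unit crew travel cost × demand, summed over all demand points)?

Open {B, C}; cheapest assignment that respects the capacities:
  B (cap 9, load 8): N1, N3 — cost 4×8 + 4×6 = 56
  C (cap 23, load 20): N2, N4, N5 — cost 9×6 + 5×6 + 6×9 = 138
  Shipping 194, fixed 237 → total 431.
  Any other capacity-feasible assignment to {B, C} ships for at least 194.
Compare {A, C}: its best feasible assignment gives total 491.
Compare {A, B, C}: its best feasible assignment gives total 535.
Every other set of open sites that can feasibly serve all demand totals ≥ 491 even under its best assignment. Minimum: 431.

431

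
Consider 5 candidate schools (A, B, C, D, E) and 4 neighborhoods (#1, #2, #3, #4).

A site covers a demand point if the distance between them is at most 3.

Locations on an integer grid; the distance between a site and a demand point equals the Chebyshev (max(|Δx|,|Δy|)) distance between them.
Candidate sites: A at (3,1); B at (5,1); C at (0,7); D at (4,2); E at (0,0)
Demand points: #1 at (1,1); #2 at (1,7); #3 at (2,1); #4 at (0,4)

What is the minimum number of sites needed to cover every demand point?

2

Coverage sets (demand points within 3 of each site):
  A: {#1, #3, #4}
  B: {#3}
  C: {#2, #4}
  D: {#1, #3}
  E: {#1, #3}
No single site covers all 4 demand points.
But {A, C} covers everything, so the minimum is 2.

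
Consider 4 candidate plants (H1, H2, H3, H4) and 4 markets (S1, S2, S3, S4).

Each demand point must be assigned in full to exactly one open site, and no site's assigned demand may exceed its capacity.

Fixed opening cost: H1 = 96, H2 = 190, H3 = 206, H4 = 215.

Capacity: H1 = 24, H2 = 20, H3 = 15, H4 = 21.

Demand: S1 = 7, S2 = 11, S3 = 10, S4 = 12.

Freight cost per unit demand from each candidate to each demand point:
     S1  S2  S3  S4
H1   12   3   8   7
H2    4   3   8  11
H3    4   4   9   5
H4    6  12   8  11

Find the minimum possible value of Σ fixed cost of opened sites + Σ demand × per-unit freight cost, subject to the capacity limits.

Open {H1, H2}; cheapest assignment that respects the capacities:
  H1 (cap 24, load 23): S2, S4 — cost 11×3 + 12×7 = 117
  H2 (cap 20, load 17): S1, S3 — cost 7×4 + 10×8 = 108
  Shipping 225, fixed 286 → total 511.
  Any other capacity-feasible assignment to {H1, H2} ships for at least 225.
Compare {H1, H4}: its best feasible assignment gives total 550.
Compare {H1, H2, H3}: its best feasible assignment gives total 693.
Every other set of open sites that can feasibly serve all demand totals ≥ 550 even under its best assignment. Minimum: 511.

511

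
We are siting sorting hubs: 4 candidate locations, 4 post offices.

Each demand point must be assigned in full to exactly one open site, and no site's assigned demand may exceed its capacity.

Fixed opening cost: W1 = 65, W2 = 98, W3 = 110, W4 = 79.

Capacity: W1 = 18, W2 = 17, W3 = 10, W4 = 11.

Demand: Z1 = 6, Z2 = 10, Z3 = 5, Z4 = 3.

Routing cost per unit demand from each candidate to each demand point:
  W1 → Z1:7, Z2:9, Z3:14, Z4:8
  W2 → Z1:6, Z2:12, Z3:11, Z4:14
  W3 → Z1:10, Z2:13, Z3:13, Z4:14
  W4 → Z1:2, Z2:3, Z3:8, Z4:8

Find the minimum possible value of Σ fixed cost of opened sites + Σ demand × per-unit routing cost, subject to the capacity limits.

Open {W1, W4}; cheapest assignment that respects the capacities:
  W1 (cap 18, load 14): Z1, Z3, Z4 — cost 6×7 + 5×14 + 3×8 = 136
  W4 (cap 11, load 10): Z2 — cost 10×3 = 30
  Shipping 166, fixed 144 → total 310.
  Any other capacity-feasible assignment to {W1, W4} ships for at least 166.
Compare {W2, W4}: its best feasible assignment gives total 340.
Compare {W1, W2}: its best feasible assignment gives total 368.
Every other set of open sites that can feasibly serve all demand totals ≥ 340 even under its best assignment. Minimum: 310.

310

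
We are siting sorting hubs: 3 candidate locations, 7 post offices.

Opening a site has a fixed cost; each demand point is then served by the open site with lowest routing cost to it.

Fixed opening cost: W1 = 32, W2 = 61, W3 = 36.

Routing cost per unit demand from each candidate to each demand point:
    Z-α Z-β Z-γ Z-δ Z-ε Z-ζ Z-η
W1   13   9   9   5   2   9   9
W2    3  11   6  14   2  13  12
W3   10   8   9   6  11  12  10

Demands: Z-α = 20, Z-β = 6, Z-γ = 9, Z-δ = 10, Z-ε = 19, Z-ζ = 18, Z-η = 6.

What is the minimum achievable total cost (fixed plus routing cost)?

565

Open {W1, W2}: assign each demand point to its cheapest open site.
  Z-α→W2 20×3=60, Z-β→W1 6×9=54, Z-γ→W2 9×6=54, Z-δ→W1 10×5=50, Z-ε→W1 19×2=38, Z-ζ→W1 18×9=162, Z-η→W1 6×9=54
  routing cost 472, fixed 93 → total 565.
Compare {W1, W2, W3}: routing cost 466 + fixed 129 = 595.
Compare {W2, W3}: routing cost 536 + fixed 97 = 633.
Compare {W1, W3}: routing cost 633 + fixed 68 = 701.
All other subsets cost ≥ 595. Minimum total cost: 565.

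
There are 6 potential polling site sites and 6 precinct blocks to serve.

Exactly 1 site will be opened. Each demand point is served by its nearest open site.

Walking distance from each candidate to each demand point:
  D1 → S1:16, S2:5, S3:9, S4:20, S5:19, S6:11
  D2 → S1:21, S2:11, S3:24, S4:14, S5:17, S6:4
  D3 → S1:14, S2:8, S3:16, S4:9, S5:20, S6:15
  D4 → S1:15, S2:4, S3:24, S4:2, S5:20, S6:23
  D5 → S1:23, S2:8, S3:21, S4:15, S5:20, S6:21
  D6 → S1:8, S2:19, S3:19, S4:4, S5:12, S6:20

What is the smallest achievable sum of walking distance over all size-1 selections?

Open {D1}.
  S1→D1 16, S2→D1 5, S3→D1 9, S4→D1 20, S5→D1 19, S6→D1 11  ⇒ total 80.
Compare {D3}: total 82.
Compare {D6}: total 82.
No size-1 selection does better; minimum is 80.

80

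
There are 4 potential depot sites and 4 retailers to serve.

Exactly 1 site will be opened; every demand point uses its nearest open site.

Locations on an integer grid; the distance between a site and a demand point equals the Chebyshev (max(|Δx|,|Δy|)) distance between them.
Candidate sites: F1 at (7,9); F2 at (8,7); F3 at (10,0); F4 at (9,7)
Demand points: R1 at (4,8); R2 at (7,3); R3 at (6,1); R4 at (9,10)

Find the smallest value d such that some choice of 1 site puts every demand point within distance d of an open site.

Open {F2}.
  Farthest demand point is R3 at distance 6 (to F2); all others are ≤ 6.
With {F4} the worst case is 6.
With {F1} the worst case is 8.
No size-1 selection achieves below 6.

6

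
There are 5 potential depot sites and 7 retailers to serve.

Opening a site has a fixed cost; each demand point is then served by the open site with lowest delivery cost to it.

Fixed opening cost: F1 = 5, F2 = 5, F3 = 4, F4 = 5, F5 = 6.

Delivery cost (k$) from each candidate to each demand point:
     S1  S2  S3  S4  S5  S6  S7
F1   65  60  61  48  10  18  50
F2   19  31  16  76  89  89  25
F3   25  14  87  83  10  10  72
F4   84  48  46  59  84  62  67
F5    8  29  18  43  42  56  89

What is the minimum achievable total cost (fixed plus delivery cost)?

Open {F2, F3, F5}: assign each demand point to its cheapest open site.
  S1→F5 8, S2→F3 14, S3→F2 16, S4→F5 43, S5→F3 10, S6→F3 10, S7→F2 25
  delivery cost 126, fixed 15 → total 141.
Compare {F1, F2, F3, F5}: delivery cost 126 + fixed 20 = 146.
Compare {F2, F3, F4, F5}: delivery cost 126 + fixed 20 = 146.
Compare {F1, F2, F3, F4, F5}: delivery cost 126 + fixed 25 = 151.
All other subsets cost ≥ 146. Minimum total cost: 141.

141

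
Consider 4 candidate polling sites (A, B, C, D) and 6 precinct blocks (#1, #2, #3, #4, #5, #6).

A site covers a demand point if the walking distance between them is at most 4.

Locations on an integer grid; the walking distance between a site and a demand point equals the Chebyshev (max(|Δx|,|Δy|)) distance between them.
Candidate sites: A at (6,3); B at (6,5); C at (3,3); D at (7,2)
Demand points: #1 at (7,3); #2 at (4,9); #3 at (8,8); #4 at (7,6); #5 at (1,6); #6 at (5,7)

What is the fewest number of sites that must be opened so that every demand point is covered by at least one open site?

Coverage sets (demand points within 4 of each site):
  A: {#1, #4, #6}
  B: {#1, #2, #3, #4, #6}
  C: {#1, #4, #5, #6}
  D: {#1, #4}
No single site covers all 6 demand points.
But {B, C} covers everything, so the minimum is 2.

2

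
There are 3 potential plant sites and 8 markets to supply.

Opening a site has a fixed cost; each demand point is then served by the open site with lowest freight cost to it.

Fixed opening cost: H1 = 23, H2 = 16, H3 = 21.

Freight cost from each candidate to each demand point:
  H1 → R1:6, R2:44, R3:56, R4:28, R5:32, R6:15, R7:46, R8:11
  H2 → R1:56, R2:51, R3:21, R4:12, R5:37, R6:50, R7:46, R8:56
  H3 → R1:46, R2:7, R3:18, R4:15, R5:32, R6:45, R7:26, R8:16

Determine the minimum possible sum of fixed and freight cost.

174

Open {H1, H3}: assign each demand point to its cheapest open site.
  R1→H1 6, R2→H3 7, R3→H3 18, R4→H3 15, R5→H1 32, R6→H1 15, R7→H3 26, R8→H1 11
  freight cost 130, fixed 44 → total 174.
Compare {H1, H2, H3}: freight cost 127 + fixed 60 = 187.
Compare {H3}: freight cost 205 + fixed 21 = 226.
Compare {H1, H2}: freight cost 187 + fixed 39 = 226.
All other subsets cost ≥ 187. Minimum total cost: 174.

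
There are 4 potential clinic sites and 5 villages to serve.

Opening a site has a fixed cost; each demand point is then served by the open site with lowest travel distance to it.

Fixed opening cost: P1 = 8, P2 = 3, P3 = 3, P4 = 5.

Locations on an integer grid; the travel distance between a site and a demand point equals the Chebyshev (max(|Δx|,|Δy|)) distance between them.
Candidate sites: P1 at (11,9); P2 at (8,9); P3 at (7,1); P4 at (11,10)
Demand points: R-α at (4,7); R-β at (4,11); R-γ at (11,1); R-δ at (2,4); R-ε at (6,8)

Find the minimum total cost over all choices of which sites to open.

Open {P2, P3}: assign each demand point to its cheapest open site.
  R-α→P2 4, R-β→P2 4, R-γ→P3 4, R-δ→P3 5, R-ε→P2 2
  travel distance 19, fixed 6 → total 25.
Compare {P2}: travel distance 24 + fixed 3 = 27.
Compare {P2, P3, P4}: travel distance 19 + fixed 11 = 30.
Compare {P2, P4}: travel distance 24 + fixed 8 = 32.
All other subsets cost ≥ 27. Minimum total cost: 25.

25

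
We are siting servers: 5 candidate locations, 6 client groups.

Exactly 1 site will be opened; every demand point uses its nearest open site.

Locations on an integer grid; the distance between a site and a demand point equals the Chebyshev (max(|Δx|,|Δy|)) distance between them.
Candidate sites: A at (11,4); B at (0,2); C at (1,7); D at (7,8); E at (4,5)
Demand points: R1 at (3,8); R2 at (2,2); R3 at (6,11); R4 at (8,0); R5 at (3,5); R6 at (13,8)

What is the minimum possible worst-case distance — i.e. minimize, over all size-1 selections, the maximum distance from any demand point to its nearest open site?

8

Open {D}.
  Farthest demand point is R4 at distance 8 (to D); all others are ≤ 8.
With {A} the worst case is 9.
With {E} the worst case is 9.
No size-1 selection achieves below 8.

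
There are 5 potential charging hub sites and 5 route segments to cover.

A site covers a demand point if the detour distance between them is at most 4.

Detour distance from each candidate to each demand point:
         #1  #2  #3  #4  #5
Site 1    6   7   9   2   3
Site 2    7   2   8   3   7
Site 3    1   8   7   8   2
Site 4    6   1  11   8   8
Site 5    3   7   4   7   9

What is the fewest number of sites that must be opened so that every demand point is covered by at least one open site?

Coverage sets (demand points within 4 of each site):
  Site 1: {#4, #5}
  Site 2: {#2, #4}
  Site 3: {#1, #5}
  Site 4: {#2}
  Site 5: {#1, #3}
No 2 sites suffice: every size-2 union leaves at least one demand point uncovered.
But {Site 1, Site 2, Site 5} covers everything, so the minimum is 3.

3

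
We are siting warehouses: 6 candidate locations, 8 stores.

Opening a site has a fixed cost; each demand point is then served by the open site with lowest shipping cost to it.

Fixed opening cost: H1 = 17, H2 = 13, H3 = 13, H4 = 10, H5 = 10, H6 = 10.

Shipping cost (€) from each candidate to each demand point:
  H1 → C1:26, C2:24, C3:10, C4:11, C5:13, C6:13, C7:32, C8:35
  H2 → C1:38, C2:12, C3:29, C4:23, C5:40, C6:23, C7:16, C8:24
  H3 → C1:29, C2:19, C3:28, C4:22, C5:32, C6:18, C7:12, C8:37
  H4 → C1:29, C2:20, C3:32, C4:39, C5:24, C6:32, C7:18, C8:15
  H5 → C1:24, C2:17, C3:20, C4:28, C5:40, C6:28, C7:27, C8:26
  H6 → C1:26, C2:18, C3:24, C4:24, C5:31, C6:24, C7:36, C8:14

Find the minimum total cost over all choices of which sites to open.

153

Open {H1, H4}: assign each demand point to its cheapest open site.
  C1→H1 26, C2→H4 20, C3→H1 10, C4→H1 11, C5→H1 13, C6→H1 13, C7→H4 18, C8→H4 15
  shipping cost 126, fixed 27 → total 153.
Compare {H1, H2}: shipping cost 125 + fixed 30 = 155.
Compare {H1, H2, H6}: shipping cost 115 + fixed 40 = 155.
Compare {H1, H2, H4}: shipping cost 116 + fixed 40 = 156.
All other subsets cost ≥ 155. Minimum total cost: 153.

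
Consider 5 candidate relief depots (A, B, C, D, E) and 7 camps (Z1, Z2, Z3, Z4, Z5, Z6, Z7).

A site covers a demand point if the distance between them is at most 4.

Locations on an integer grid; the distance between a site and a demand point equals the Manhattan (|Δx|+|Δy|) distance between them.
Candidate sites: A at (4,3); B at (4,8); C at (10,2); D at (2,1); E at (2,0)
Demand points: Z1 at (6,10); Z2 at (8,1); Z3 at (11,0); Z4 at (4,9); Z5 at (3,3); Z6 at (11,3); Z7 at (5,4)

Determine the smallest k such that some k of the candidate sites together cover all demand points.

Coverage sets (demand points within 4 of each site):
  A: {Z5, Z7}
  B: {Z1, Z4}
  C: {Z2, Z3, Z6}
  D: {Z5}
  E: {Z5}
No 2 sites suffice: every size-2 union leaves at least one demand point uncovered.
But {A, B, C} covers everything, so the minimum is 3.

3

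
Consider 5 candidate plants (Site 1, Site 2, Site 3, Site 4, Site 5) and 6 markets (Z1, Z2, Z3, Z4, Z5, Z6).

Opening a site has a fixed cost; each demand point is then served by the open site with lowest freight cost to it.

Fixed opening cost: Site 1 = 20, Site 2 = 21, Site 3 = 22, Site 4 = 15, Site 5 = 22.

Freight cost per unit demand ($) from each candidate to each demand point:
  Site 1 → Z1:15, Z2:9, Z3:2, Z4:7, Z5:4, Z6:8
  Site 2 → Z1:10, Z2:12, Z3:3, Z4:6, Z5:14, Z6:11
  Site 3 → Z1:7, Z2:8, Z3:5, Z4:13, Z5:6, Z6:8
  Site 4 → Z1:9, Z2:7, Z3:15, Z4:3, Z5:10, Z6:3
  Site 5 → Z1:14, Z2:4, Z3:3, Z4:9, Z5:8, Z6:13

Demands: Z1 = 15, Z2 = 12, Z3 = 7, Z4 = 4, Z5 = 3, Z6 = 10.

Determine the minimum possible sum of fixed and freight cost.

Open {Site 3, Site 4, Site 5}: assign each demand point to its cheapest open site.
  Z1→Site 3 15×7=105, Z2→Site 5 12×4=48, Z3→Site 5 7×3=21, Z4→Site 4 4×3=12, Z5→Site 3 3×6=18, Z6→Site 4 10×3=30
  freight cost 234, fixed 59 → total 293.
Compare {Site 1, Site 3, Site 4, Site 5}: freight cost 221 + fixed 79 = 300.
Compare {Site 4, Site 5}: freight cost 270 + fixed 37 = 307.
Compare {Site 1, Site 4, Site 5}: freight cost 251 + fixed 57 = 308.
All other subsets cost ≥ 300. Minimum total cost: 293.

293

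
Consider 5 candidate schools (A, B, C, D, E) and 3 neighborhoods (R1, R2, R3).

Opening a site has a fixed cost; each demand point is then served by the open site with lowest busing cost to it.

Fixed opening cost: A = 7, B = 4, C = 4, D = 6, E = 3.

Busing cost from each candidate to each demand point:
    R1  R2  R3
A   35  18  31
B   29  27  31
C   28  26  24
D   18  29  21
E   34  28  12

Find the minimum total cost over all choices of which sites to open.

Open {A, D, E}: assign each demand point to its cheapest open site.
  R1→D 18, R2→A 18, R3→E 12
  busing cost 48, fixed 16 → total 64.
Compare {D, E}: busing cost 58 + fixed 9 = 67.
Compare {A, B, D, E}: busing cost 48 + fixed 20 = 68.
Compare {A, C, D, E}: busing cost 48 + fixed 20 = 68.
All other subsets cost ≥ 67. Minimum total cost: 64.

64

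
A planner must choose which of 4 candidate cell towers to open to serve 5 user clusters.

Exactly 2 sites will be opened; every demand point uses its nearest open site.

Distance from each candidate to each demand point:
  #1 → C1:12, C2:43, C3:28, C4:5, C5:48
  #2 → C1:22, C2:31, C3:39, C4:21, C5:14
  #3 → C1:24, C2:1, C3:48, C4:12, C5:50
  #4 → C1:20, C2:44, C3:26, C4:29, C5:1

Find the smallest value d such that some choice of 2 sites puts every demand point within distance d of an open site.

26

Open {#3, #4}.
  Farthest demand point is C3 at distance 26 (to #4); all others are ≤ 26.
With {#1, #2} the worst case is 31.
With {#2, #4} the worst case is 31.
No size-2 selection achieves below 26.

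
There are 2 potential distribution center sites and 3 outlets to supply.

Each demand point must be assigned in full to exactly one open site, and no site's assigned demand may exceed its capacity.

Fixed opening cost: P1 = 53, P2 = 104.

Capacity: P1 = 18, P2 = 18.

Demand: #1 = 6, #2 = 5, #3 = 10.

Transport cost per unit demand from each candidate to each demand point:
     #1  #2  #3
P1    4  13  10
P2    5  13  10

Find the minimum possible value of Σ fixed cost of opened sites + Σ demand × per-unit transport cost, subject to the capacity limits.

Open {P1, P2}; cheapest assignment that respects the capacities:
  P1 (cap 18, load 16): #1, #3 — cost 6×4 + 10×10 = 124
  P2 (cap 18, load 5): #2 — cost 5×13 = 65
  Shipping 189, fixed 157 → total 346.
  Any other capacity-feasible assignment to {P1, P2} ships for at least 189.
Total demand is 21 and no other set of sites has combined capacity ≥ 21, so {P1, P2} is the only feasible choice of open sites. Minimum: 346.

346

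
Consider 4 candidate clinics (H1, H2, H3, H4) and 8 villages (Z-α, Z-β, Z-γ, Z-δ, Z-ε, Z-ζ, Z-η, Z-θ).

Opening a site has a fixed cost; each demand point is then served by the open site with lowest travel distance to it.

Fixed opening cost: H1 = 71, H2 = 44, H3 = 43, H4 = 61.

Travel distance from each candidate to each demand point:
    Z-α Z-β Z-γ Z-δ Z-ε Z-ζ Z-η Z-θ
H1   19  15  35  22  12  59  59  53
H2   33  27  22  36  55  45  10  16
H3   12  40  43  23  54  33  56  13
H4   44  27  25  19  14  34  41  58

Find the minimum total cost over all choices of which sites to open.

276

Open {H1, H2}: assign each demand point to its cheapest open site.
  Z-α→H1 19, Z-β→H1 15, Z-γ→H2 22, Z-δ→H1 22, Z-ε→H1 12, Z-ζ→H2 45, Z-η→H2 10, Z-θ→H2 16
  travel distance 161, fixed 115 → total 276.
Compare {H2, H4}: travel distance 175 + fixed 105 = 280.
Compare {H2, H3}: travel distance 194 + fixed 87 = 281.
Compare {H2}: travel distance 244 + fixed 44 = 288.
All other subsets cost ≥ 280. Minimum total cost: 276.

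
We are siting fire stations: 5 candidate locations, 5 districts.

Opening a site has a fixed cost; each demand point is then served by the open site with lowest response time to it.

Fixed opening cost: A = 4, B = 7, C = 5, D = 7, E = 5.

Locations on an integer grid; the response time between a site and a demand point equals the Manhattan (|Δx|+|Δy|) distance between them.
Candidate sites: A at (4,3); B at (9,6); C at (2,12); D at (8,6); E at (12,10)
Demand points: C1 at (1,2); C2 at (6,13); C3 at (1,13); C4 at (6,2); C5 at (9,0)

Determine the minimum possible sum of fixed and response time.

Open {A, C}: assign each demand point to its cheapest open site.
  C1→A 4, C2→C 5, C3→C 2, C4→A 3, C5→A 8
  response time 22, fixed 9 → total 31.
Compare {A, B, C}: response time 20 + fixed 16 = 36.
Compare {A, C, E}: response time 22 + fixed 14 = 36.
Compare {A, C, D}: response time 21 + fixed 16 = 37.
All other subsets cost ≥ 36. Minimum total cost: 31.

31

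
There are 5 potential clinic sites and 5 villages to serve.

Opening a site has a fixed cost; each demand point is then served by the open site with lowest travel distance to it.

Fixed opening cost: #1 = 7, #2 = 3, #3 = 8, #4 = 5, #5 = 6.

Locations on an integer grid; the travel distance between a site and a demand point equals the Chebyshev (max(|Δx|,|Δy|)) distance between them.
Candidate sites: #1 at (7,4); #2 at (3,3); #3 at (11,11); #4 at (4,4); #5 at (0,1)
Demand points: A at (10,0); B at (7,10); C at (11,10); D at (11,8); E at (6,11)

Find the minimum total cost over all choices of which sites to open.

31

Open {#2, #3}: assign each demand point to its cheapest open site.
  A→#2 7, B→#3 4, C→#3 1, D→#3 3, E→#3 5
  travel distance 20, fixed 11 → total 31.
Compare {#3}: travel distance 24 + fixed 8 = 32.
Compare {#1, #3}: travel distance 17 + fixed 15 = 32.
Compare {#3, #4}: travel distance 19 + fixed 13 = 32.
All other subsets cost ≥ 32. Minimum total cost: 31.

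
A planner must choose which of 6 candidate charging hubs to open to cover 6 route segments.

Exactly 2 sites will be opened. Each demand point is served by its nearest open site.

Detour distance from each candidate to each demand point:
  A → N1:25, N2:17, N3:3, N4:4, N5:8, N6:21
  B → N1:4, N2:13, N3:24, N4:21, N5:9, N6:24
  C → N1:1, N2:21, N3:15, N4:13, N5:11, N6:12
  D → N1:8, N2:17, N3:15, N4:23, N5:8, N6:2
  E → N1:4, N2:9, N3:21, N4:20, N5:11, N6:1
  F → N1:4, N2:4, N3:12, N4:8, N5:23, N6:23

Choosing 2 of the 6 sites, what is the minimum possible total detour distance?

29

Open {A, E}.
  N1→E 4, N2→E 9, N3→A 3, N4→A 4, N5→A 8, N6→E 1  ⇒ total 29.
Compare {D, F}: total 38.
Compare {E, F}: total 40.
No size-2 selection does better; minimum is 29.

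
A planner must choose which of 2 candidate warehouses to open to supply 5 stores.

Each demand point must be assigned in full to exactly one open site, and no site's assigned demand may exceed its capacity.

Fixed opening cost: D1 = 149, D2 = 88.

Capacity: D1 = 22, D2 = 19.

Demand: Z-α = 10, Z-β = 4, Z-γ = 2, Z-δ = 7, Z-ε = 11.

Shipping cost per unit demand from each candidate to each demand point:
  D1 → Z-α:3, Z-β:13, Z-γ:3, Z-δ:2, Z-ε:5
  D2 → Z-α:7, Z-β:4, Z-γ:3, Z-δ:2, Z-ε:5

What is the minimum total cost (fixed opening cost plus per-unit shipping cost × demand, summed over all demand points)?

Open {D1, D2}; cheapest assignment that respects the capacities:
  D1 (cap 22, load 21): Z-α, Z-ε — cost 10×3 + 11×5 = 85
  D2 (cap 19, load 13): Z-β, Z-γ, Z-δ — cost 4×4 + 2×3 + 7×2 = 36
  Shipping 121, fixed 237 → total 358.
  Any other capacity-feasible assignment to {D1, D2} ships for at least 121.
Total demand is 34 and no other set of sites has combined capacity ≥ 34, so {D1, D2} is the only feasible choice of open sites. Minimum: 358.

358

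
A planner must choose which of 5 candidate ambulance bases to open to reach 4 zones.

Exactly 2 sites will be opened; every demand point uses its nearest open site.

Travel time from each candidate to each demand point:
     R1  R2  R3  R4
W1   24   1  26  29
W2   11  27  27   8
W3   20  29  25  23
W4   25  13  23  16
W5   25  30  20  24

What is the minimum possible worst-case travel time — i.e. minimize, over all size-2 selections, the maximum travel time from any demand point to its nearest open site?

23

Open {W2, W4}.
  Farthest demand point is R3 at travel time 23 (to W4); all others are ≤ 23.
With {W3, W4} the worst case is 23.
With {W1, W4} the worst case is 24.
No size-2 selection achieves below 23.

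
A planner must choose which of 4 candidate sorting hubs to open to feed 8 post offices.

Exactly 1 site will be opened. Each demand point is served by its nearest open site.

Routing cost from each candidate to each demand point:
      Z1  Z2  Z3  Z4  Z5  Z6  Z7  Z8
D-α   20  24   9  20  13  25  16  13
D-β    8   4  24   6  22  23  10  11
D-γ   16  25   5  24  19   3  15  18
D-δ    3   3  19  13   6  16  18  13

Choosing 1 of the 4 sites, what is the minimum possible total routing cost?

Open {D-δ}.
  Z1→D-δ 3, Z2→D-δ 3, Z3→D-δ 19, Z4→D-δ 13, Z5→D-δ 6, Z6→D-δ 16, Z7→D-δ 18, Z8→D-δ 13  ⇒ total 91.
Compare {D-β}: total 108.
Compare {D-γ}: total 125.
No size-1 selection does better; minimum is 91.

91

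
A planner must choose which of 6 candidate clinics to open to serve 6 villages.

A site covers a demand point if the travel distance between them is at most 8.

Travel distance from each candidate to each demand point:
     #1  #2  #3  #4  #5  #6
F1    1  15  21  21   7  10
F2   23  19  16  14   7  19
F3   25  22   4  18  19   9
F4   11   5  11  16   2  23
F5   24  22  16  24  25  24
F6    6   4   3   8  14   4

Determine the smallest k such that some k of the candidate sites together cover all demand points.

Coverage sets (demand points within 8 of each site):
  F1: {#1, #5}
  F2: {#5}
  F3: {#3}
  F4: {#2, #5}
  F5: {}
  F6: {#1, #2, #3, #4, #6}
No single site covers all 6 demand points.
But {F1, F6} covers everything, so the minimum is 2.

2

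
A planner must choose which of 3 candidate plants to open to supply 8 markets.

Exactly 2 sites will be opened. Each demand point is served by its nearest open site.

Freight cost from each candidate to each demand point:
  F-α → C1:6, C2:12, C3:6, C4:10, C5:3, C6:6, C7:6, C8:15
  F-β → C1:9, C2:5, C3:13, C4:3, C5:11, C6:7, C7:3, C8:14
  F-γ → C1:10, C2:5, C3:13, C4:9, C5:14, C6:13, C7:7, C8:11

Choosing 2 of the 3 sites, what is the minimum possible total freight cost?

Open {F-α, F-β}.
  C1→F-α 6, C2→F-β 5, C3→F-α 6, C4→F-β 3, C5→F-α 3, C6→F-α 6, C7→F-β 3, C8→F-β 14  ⇒ total 46.
Compare {F-α, F-γ}: total 52.
Compare {F-β, F-γ}: total 62.

46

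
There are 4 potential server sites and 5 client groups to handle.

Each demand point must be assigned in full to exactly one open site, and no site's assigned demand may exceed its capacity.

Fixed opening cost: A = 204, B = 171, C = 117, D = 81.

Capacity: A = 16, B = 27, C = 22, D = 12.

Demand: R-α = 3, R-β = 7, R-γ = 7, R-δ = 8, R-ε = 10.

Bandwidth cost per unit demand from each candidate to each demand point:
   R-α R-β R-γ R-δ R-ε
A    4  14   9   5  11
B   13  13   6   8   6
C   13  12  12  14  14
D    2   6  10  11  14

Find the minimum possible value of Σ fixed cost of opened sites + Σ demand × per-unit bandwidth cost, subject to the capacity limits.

Open {B, D}; cheapest assignment that respects the capacities:
  B (cap 27, load 25): R-γ, R-δ, R-ε — cost 7×6 + 8×8 + 10×6 = 166
  D (cap 12, load 10): R-α, R-β — cost 3×2 + 7×6 = 48
  Shipping 214, fixed 252 → total 466.
  Any other capacity-feasible assignment to {B, D} ships for at least 214.
Compare {B, C}: its best feasible assignment gives total 577.
Compare {B, C, D}: its best feasible assignment gives total 583.
Every other set of open sites that can feasibly serve all demand totals ≥ 577 even under its best assignment. Minimum: 466.

466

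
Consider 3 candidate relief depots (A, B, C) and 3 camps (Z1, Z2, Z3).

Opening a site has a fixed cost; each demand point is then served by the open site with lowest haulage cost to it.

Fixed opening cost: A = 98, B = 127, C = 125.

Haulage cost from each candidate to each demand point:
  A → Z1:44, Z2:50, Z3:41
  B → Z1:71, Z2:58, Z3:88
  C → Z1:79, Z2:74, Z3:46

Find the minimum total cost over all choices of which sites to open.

Open {A}: assign each demand point to its cheapest open site.
  Z1→A 44, Z2→A 50, Z3→A 41
  haulage cost 135, fixed 98 → total 233.
Compare {C}: haulage cost 199 + fixed 125 = 324.
Compare {B}: haulage cost 217 + fixed 127 = 344.
Compare {A, C}: haulage cost 135 + fixed 223 = 358.
All other subsets cost ≥ 324. Minimum total cost: 233.

233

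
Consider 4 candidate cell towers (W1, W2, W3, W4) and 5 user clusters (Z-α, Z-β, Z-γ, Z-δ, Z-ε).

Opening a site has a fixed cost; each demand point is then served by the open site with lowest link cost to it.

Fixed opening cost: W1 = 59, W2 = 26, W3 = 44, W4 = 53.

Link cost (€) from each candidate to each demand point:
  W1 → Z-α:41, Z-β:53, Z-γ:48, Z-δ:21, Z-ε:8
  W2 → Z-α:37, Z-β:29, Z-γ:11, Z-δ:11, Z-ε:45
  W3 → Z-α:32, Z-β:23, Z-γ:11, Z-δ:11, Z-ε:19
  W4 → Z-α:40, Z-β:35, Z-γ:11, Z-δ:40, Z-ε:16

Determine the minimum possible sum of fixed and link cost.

Open {W3}: assign each demand point to its cheapest open site.
  Z-α→W3 32, Z-β→W3 23, Z-γ→W3 11, Z-δ→W3 11, Z-ε→W3 19
  link cost 96, fixed 44 → total 140.
Compare {W2}: link cost 133 + fixed 26 = 159.
Compare {W2, W3}: link cost 96 + fixed 70 = 166.
Compare {W1, W2}: link cost 96 + fixed 85 = 181.
All other subsets cost ≥ 159. Minimum total cost: 140.

140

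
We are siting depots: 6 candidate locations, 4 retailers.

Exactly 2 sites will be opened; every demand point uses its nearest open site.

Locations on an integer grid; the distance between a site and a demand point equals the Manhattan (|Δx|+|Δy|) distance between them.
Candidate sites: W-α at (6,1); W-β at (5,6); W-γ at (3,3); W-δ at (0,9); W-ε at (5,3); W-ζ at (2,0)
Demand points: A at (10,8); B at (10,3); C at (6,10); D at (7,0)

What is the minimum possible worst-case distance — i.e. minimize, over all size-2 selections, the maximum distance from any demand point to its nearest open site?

Open {W-α, W-β}.
  Farthest demand point is A at distance 7 (to W-β); all others are ≤ 7.
With {W-β, W-γ} the worst case is 7.
With {W-β, W-ε} the worst case is 7.
No size-2 selection achieves below 7.

7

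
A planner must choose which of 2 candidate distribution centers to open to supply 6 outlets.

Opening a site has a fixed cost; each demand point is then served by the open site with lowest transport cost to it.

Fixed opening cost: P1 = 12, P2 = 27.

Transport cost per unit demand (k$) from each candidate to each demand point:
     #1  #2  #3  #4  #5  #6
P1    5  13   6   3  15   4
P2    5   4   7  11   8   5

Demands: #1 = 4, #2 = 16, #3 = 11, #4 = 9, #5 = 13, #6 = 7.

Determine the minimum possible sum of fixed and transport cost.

Open {P1, P2}: assign each demand point to its cheapest open site.
  #1→P1 4×5=20, #2→P2 16×4=64, #3→P1 11×6=66, #4→P1 9×3=27, #5→P2 13×8=104, #6→P1 7×4=28
  transport cost 309, fixed 39 → total 348.
Compare {P2}: transport cost 399 + fixed 27 = 426.
Compare {P1}: transport cost 544 + fixed 12 = 556.

348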